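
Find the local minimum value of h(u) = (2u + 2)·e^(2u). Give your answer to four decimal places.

-0.0498

By the product rule, h'(u) = (4u + 6)·e^(2u). Since e^(2u) > 0, the only critical point is u = -3/2.
h''(-3/2) has the same sign as 4 > 0, so this is a local minimum.
h(-3/2) = (-1)·e^(-3) ≈ -0.0498.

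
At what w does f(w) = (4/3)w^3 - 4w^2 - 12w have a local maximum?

f'(w) = 4w^2 - 8w - 12 = 0 at w = -1, 3.
Since f''(w) = 8w - 8, we get f''(-1) = -16 < 0 ⇒ local maximum; f''(3) = 16 > 0 ⇒ local minimum.
So the local maximum value is f(-1) = 20/3.

-1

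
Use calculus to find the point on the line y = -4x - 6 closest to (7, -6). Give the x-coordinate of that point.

Minimize D(x)^2 = (x - 7)^2 + (-4x)^2.
d/dx[D^2] = 2(x - 7) + 2·(-4)·(-4x) = 0 ⇒ x = 7/17.
Then y = -130/17 and the distance is √(784/17) ≈ 6.7910.

7/17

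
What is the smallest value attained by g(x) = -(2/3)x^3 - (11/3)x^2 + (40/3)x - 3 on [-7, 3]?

g'(x) = -2x^2 - (22/3)x + 40/3, which vanishes at x = -5 and x = 4/3.
Compare values at every candidate in [-7, 3]: g(-7) = -142/3,  g(-5) = -78,  g(4/3) = 541/81,  g(3) = -14.
Hence the absolute minimum is -78 at x = -5.

-78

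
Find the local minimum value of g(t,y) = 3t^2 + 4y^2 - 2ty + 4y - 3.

∂g/∂t = 6t - 2y = 0 and ∂g/∂y = -2t + 8y + 4 = 0, so (t, y) = (-2/11, -6/11).
The Hessian has g_{tt} = 6, g_{yy} = 8, g_{ty} = -2, giving D = 44 > 0 with g_{tt} > 0, so the point is a local minimum.
g(-2/11, -6/11) = -45/11.

-45/11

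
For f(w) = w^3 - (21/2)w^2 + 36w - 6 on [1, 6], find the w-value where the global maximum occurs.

Differentiating, f'(w) = 3w^2 - 21w + 36; which vanishes at w = 3 and w = 4.
Evaluating at the critical points and endpoints: f(1) = 41/2,  f(3) = 69/2,  f(4) = 34,  f(6) = 48.
Hence the absolute maximum is 48 at w = 6.

6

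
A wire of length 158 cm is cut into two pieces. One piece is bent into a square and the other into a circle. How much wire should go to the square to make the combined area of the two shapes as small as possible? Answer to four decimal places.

88.4957

Let x be the length used for the square. Square side x/4; circle radius (158−x)/(2π).
A(x) = (x/4)² + π·((158−x)/(2π))² = x²/16 + (158−x)²/(4π) for 0 ≤ x ≤ 158. A'(x) = x/8 − (158−x)/(2π) = 0 gives x = 4·158/(π+4) ≈ 88.4957.
A'' = 1/8 + 1/(2π) > 0, so this gives the minimum combined area; x ≈ 88.4957 cm to the square.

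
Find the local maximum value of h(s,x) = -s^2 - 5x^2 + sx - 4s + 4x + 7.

213/19

∂h/∂s = -2s + x - 4 = 0 and ∂h/∂x = s - 10x + 4 = 0, so (s, x) = (-36/19, 4/19).
The Hessian has h_{ss} = -2, h_{xx} = -10, h_{sx} = 1, giving D = 19 > 0 with h_{ss} < 0, so the point is a local maximum.
h(-36/19, 4/19) = 213/19.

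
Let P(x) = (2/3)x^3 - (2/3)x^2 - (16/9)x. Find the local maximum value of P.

56/81

P'(x) = 2x^2 - (4/3)x - 16/9. Setting P'(x) = 0 gives x ∈ {-2/3, 4/3}.
Since P''(x) = 4x - 4/3, we get P''(-2/3) = -4 < 0 ⇒ local maximum; P''(4/3) = 4 > 0 ⇒ local minimum.
The local maximum is P(-2/3) = 56/81.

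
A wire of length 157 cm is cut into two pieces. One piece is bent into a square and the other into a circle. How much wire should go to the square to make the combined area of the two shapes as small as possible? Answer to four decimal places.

Let x be the length used for the square. Square side x/4; circle radius (157−x)/(2π).
A(x) = (x/4)² + π·((157−x)/(2π))² = x²/16 + (157−x)²/(4π) for 0 ≤ x ≤ 157. A'(x) = x/8 − (157−x)/(2π) = 0 gives x = 4·157/(π+4) ≈ 87.9356.
A'' = 1/8 + 1/(2π) > 0, so this gives the minimum combined area; x ≈ 87.9356 cm to the square.

87.9356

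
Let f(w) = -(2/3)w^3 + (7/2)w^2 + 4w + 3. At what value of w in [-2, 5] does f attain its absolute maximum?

Differentiating, f'(w) = -2w^2 + 7w + 4; which vanishes at w = -1/2 and w = 4.
Candidates: f(-2) = 43/3, f(-1/2) = 47/24, f(4) = 97/3, f(5) = 163/6.
So the maximum is f(4) = 97/3.

4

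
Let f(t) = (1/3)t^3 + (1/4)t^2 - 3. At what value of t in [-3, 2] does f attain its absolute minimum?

Differentiating, f'(t) = t^2 + (1/2)t; which vanishes at t = -1/2 and t = 0.
Evaluating at the critical points and endpoints: f(-3) = -39/4; f(-1/2) = -143/48; f(0) = -3; f(2) = 2/3.
The minimum over the interval is -39/4, attained at t = -3.

-3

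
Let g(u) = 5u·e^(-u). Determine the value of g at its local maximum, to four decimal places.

1.8394

By the product rule, g'(u) = (-5u + 5)·e^(-u). Since e^(-u) > 0, the only critical point is u = 1.
g''(1) has the same sign as -5 < 0, so this is a local maximum.
g(1) = (5)·e^(-1) ≈ 1.8394.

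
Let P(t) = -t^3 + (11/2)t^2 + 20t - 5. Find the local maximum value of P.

Critical points: P'(t) = -3t^2 + 11t + 20 vanishes at t = -4/3, 5.
Since P''(t) = -6t + 11, we get P''(-4/3) = 19 > 0 ⇒ local minimum; P''(5) = -19 < 0 ⇒ local maximum.
Thus P has its local maximum at t = 5, with value 215/2.

215/2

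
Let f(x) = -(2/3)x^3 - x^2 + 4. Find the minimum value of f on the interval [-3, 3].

The derivative is -2x^2 - 2x, which vanishes at x = -1 and x = 0.
Candidates: f(-3) = 13,  f(-1) = 11/3,  f(0) = 4,  f(3) = -23.
Hence the absolute minimum is -23 at x = 3.

-23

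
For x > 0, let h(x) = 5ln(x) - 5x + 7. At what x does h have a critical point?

h'(x) = 5/x − 5 = 0 gives x = 1.
h''(x) = -5/x², which is negative for x > 0, so this is a local maximum.
h(1) = 5·ln(1) - 5 + 7 ≈ 2.0000.

1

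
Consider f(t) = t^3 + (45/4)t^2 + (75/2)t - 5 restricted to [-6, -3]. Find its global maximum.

The derivative is 3t^2 + (45/2)t + 75/2, whose only zero in [-6, -3] is t = -5.
Evaluating at the critical points and endpoints: f(-6) = -41; f(-5) = -145/4; f(-3) = -173/4.
So the maximum is f(-5) = -145/4.

-145/4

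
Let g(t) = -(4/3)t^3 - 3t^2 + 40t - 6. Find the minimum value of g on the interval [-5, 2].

-386/3

Differentiating, g'(t) = -4t^2 - 6t + 40; whose only zero in [-5, 2] is t = -4.
Compare values at every candidate in [-5, 2]: g(-5) = -343/3; g(-4) = -386/3; g(2) = 154/3.
Hence the absolute minimum is -386/3 at t = -4.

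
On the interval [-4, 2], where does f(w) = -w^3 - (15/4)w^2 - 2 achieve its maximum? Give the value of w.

-4

Differentiating, f'(w) = -3w^2 - (15/2)w; which vanishes at w = -5/2 and w = 0.
Evaluating at the critical points and endpoints: f(-4) = 2, f(-5/2) = -157/16, f(0) = -2, f(2) = -25.
The maximum over the interval is 2, attained at w = -4.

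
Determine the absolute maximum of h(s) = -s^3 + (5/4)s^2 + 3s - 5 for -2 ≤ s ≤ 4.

Differentiating, h'(s) = -3s^2 + (5/2)s + 3; which vanishes at s = -2/3 and s = 3/2.
Evaluating at the critical points and endpoints: h(-2) = 2, h(-2/3) = -166/27, h(3/2) = -17/16, h(4) = -37.
The maximum over the interval is 2, attained at s = -2.

2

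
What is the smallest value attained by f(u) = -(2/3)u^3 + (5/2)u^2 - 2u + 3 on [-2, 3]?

3/2

The derivative is -2u^2 + 5u - 2, which vanishes at u = 1/2 and u = 2.
Compare values at every candidate in [-2, 3]: f(-2) = 67/3, f(1/2) = 61/24, f(2) = 11/3, f(3) = 3/2.
The minimum over the interval is 3/2, attained at u = 3.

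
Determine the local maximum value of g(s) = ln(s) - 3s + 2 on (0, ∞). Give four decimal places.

g'(s) = 1/s − 3 = 0 gives s = 1/3.
g''(s) = -1/s², which is negative for s > 0, so this is a local maximum.
g(1/3) = 1·ln(1/3) - 1 + 2 ≈ -0.0986.

-0.0986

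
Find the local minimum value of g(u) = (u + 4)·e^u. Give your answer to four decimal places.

-0.0067

g'(u) = 1·e^u + (u + 4)·1·e^u = (u + 5)·e^u. Since e^u > 0, the only critical point is u = -5.
g''(-5) has the same sign as 1 > 0, so this is a local minimum.
g(-5) = (-1)·e^(-5) ≈ -0.0067.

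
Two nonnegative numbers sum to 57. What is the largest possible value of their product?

3249/4

With x + y = 57, the product is P(x) = x(57 − x).
P'(x) = 57 − 2x = 0 gives x = 57/2; P'' = −2 < 0, so this is the maximum.
P = 57/2·57/2 = 3249/4.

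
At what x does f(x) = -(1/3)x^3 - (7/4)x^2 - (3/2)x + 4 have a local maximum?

f'(x) = -x^2 - (7/2)x - 3/2. Setting f'(x) = 0 gives x ∈ {-3, -1/2}.
Second-derivative test with f''(x) = -2x - 7/2: f''(-3) = 5/2 > 0 ⇒ local minimum; f''(-1/2) = -5/2 < 0 ⇒ local maximum.
Thus f has its local maximum at x = -1/2, with value 209/48.

-1/2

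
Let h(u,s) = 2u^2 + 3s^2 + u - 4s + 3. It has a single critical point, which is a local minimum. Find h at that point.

37/24

∂h/∂u = 4u + 1 = 0 and ∂h/∂s = 6s - 4 = 0, so (u, s) = (-1/4, 2/3).
The Hessian has h_{uu} = 4, h_{ss} = 6, h_{us} = 0, giving D = 24 > 0 with h_{uu} > 0, so the point is a local minimum.
h(-1/4, 2/3) = 37/24.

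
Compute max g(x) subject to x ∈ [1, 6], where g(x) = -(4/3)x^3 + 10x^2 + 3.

Differentiating, g'(x) = -4x^2 + 20x; whose only zero in [1, 6] is x = 5.
Candidates: g(1) = 35/3; g(5) = 259/3; g(6) = 75.
The maximum over the interval is 259/3, attained at x = 5.

259/3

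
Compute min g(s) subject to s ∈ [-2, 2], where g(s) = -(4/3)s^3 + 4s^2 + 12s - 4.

The derivative is -4s^2 + 8s + 12, whose only zero in [-2, 2] is s = -1.
Compare values at every candidate in [-2, 2]: g(-2) = -4/3; g(-1) = -32/3; g(2) = 76/3.
So the minimum is g(-1) = -32/3.

-32/3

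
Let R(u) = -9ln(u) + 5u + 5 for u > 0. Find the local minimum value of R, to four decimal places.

8.7099

R'(u) = -9/u + 5 = 0 gives u = 9/5.
R''(u) = 9/u², which is positive for u > 0, so this is a local minimum.
R(9/5) = -9·ln(9/5) + 9 + 5 ≈ 8.7099.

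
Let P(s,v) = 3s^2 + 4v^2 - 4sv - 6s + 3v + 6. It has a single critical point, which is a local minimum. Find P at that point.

∂P/∂s = 6s - 4v - 6 = 0 and ∂P/∂v = -4s + 8v + 3 = 0, so (s, v) = (9/8, 3/16).
The Hessian has P_{ss} = 6, P_{vv} = 8, P_{sv} = -4, giving D = 32 > 0 with P_{ss} > 0, so the point is a local minimum.
P(9/8, 3/16) = 93/32.

93/32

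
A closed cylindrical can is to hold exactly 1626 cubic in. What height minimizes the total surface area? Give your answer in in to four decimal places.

With radius r and height h, πr²h = 1626 so h = 1626/(πr²), and S(r) = 2πr² + 2πrh = 2πr² + 2·1626/r.
S'(r) = 4πr − 2·1626/r² = 0 ⇒ r³ = 1626/(2π), so r ≈ 6.3726 and h = 2r ≈ 12.7451.
S''(r) = 4π + 4·1626/r³ > 0, so this is the minimum; S ≈ 765.4701.

12.7451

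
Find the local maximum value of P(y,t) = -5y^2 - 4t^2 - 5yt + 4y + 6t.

∂P/∂y = -10y - 5t + 4 = 0 and ∂P/∂t = -5y - 8t + 6 = 0, so (y, t) = (2/55, 8/11).
The Hessian has P_{yy} = -10, P_{tt} = -8, P_{yt} = -5, giving D = 55 > 0 with P_{yy} < 0, so the point is a local maximum.
P(2/55, 8/11) = 124/55.

124/55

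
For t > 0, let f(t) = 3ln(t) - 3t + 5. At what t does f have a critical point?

1

f'(t) = 3/t − 3 = 0 gives t = 1.
f''(t) = -3/t², which is negative for t > 0, so this is a local maximum.
f(1) = 3·ln(1) - 3 + 5 ≈ 2.0000.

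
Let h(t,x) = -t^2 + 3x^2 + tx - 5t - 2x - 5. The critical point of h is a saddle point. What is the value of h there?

-4/13

∂h/∂t = -2t + x - 5 = 0 and ∂h/∂x = t + 6x - 2 = 0, so (t, x) = (-28/13, 9/13).
The Hessian has h_{tt} = -2, h_{xx} = 6, h_{tx} = 1, giving D = -13 < 0, so the point is a saddle point.
h(-28/13, 9/13) = -4/13.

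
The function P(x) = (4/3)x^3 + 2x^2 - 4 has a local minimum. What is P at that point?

-4

Critical points: P'(x) = 4x^2 + 4x vanishes at x = -1, 0.
Second-derivative test with P''(x) = 8x + 4: P''(-1) = -4 < 0 ⇒ local maximum; P''(0) = 4 > 0 ⇒ local minimum.
The local minimum is P(0) = -4.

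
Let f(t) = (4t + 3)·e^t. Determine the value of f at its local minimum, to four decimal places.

-0.6951

Differentiating with the product rule gives f'(t) = (4t + 7)·e^t. Since e^t > 0, the only critical point is t = -7/4.
f''(-7/4) has the same sign as 4 > 0, so this is a local minimum.
f(-7/4) = (-4)·e^(-7/4) ≈ -0.6951.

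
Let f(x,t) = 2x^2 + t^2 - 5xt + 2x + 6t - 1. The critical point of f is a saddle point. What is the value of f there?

7

∂f/∂x = 4x - 5t + 2 = 0 and ∂f/∂t = -5x + 2t + 6 = 0, so (x, t) = (2, 2).
The Hessian has f_{xx} = 4, f_{tt} = 2, f_{xt} = -5, giving D = -17 < 0, so the point is a saddle point.
f(2, 2) = 7.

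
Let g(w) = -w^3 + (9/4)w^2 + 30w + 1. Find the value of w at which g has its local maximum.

Critical points: g'(w) = -3w^2 + (9/2)w + 30 vanishes at w = -5/2, 4.
g''(w) = -6w + 9/2. g''(-5/2) = 39/2 > 0 ⇒ local minimum; g''(4) = -39/2 < 0 ⇒ local maximum.
The local maximum is g(4) = 93.

4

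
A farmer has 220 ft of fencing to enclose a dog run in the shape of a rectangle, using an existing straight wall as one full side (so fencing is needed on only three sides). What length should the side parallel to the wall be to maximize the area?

Let the sides perpendicular to the wall have length x and the parallel side y, so 2x + y = 220 and the area is A = xy = x(220 − 2x).
A'(x) = 220 − 4x = 0 gives x = 55, and A''(x) = −4 < 0 confirms a maximum.
Then y = 220 − 2·55 = 110 and A = 6050.

110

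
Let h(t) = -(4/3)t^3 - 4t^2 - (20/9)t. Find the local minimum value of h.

h'(t) = -4t^2 - 8t - 20/9. Setting h'(t) = 0 gives t ∈ {-5/3, -1/3}.
Second-derivative test with h''(t) = -8t - 8: h''(-5/3) = 16/3 > 0 ⇒ local minimum; h''(-1/3) = -16/3 < 0 ⇒ local maximum.
So the local minimum value is h(-5/3) = -100/81.

-100/81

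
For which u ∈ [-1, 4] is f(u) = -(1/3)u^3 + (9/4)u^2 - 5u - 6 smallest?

f'(u) = -u^2 + (9/2)u - 5, which vanishes at u = 2 and u = 5/2.
Compare values at every candidate in [-1, 4]: f(-1) = 19/12,  f(2) = -29/3,  f(5/2) = -463/48,  f(4) = -34/3.
So the minimum is f(4) = -34/3.

4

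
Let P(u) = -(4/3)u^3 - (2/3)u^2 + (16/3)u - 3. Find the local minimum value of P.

P'(u) = -4u^2 - (4/3)u + 16/3 = 0 at u = -4/3, 1.
Since P''(u) = -8u - 4/3, we get P''(-4/3) = 28/3 > 0 ⇒ local minimum; P''(1) = -28/3 < 0 ⇒ local maximum.
The local minimum is P(-4/3) = -659/81.

-659/81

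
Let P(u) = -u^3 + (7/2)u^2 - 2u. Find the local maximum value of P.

P'(u) = -3u^2 + 7u - 2 = 0 at u = 1/3, 2.
Since P''(u) = -6u + 7, we get P''(1/3) = 5 > 0 ⇒ local minimum; P''(2) = -5 < 0 ⇒ local maximum.
The local maximum is P(2) = 2.

2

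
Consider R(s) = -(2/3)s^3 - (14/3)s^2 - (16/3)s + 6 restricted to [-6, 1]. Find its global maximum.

The derivative is -2s^2 - (28/3)s - 16/3, which vanishes at s = -4 and s = -2/3.
Evaluating at the critical points and endpoints: R(-6) = 14, R(-4) = -14/3, R(-2/3) = 622/81, R(1) = -14/3.
So the maximum is R(-6) = 14.

14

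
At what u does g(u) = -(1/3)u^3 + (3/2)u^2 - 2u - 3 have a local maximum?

2

g'(u) = -u^2 + 3u - 2. Setting g'(u) = 0 gives u ∈ {1, 2}.
Second-derivative test with g''(u) = -2u + 3: g''(1) = 1 > 0 ⇒ local minimum; g''(2) = -1 < 0 ⇒ local maximum.
Thus g has its local maximum at u = 2, with value -11/3.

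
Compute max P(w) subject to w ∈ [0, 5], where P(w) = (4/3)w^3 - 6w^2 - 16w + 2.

The derivative is 4w^2 - 12w - 16, whose only zero in [0, 5] is w = 4.
Candidates: P(0) = 2; P(4) = -218/3; P(5) = -184/3.
Hence the absolute maximum is 2 at w = 0.

2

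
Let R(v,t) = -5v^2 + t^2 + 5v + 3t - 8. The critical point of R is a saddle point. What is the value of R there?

-9

∂R/∂v = -10v + 5 = 0 and ∂R/∂t = 2t + 3 = 0, so (v, t) = (1/2, -3/2).
The Hessian has R_{vv} = -10, R_{tt} = 2, R_{vt} = 0, giving D = -20 < 0, so the point is a saddle point.
R(1/2, -3/2) = -9.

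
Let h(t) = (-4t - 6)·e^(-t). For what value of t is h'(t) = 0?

-1/2

Differentiating with the product rule gives h'(t) = (4t + 2)·e^(-t). Since e^(-t) > 0, the only critical point is t = -1/2.
h''(-1/2) has the same sign as 4 > 0, so this is a local minimum.
h(-1/2) = (-4)·e^(1/2) ≈ -6.5949.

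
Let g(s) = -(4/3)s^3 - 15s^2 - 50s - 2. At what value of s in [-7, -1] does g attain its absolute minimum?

Differentiating, g'(s) = -4s^2 - 30s - 50; which vanishes at s = -5 and s = -5/2.
Compare values at every candidate in [-7, -1]: g(-7) = 211/3,  g(-5) = 119/3,  g(-5/2) = 601/12,  g(-1) = 103/3.
So the minimum is g(-1) = 103/3.

-1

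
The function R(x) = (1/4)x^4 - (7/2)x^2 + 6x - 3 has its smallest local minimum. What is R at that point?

R'(x) = x^3 - 7x + 6. Setting R'(x) = 0 gives x ∈ {-3, 1, 2}.
Second-derivative test with R''(x) = 3x^2 - 7: R''(-3) = 20 > 0 ⇒ local minimum; R''(1) = -4 < 0 ⇒ local maximum; R''(2) = 5 > 0 ⇒ local minimum.
Thus R has its smallest local minimum at x = -3, with value -129/4.

-129/4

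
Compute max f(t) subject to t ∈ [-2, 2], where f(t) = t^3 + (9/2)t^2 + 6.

f'(t) = 3t^2 + 9t, whose only zero in [-2, 2] is t = 0.
Compare values at every candidate in [-2, 2]: f(-2) = 16; f(0) = 6; f(2) = 32.
Hence the absolute maximum is 32 at t = 2.

32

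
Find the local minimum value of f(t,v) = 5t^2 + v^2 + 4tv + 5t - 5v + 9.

-107/2

∂f/∂t = 10t + 4v + 5 = 0 and ∂f/∂v = 4t + 2v - 5 = 0, so (t, v) = (-15/2, 35/2).
The Hessian has f_{tt} = 10, f_{vv} = 2, f_{tv} = 4, giving D = 4 > 0 with f_{tt} > 0, so the point is a local minimum.
f(-15/2, 35/2) = -107/2.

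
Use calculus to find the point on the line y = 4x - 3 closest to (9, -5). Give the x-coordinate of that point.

Minimize D(x)^2 = (x - 9)^2 + (4x + 2)^2.
d/dx[D^2] = 2(x - 9) + 2·4·(4x + 2) = 0 ⇒ x = 1/17.
Then y = -47/17 and the distance is √(1444/17) ≈ 9.2164.

1/17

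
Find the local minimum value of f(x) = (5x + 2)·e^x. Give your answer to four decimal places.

f'(x) = 5·e^x + (5x + 2)·1·e^x = (5x + 7)·e^x. Since e^x > 0, the only critical point is x = -7/5.
f''(-7/5) has the same sign as 5 > 0, so this is a local minimum.
f(-7/5) = (-5)·e^(-7/5) ≈ -1.2330.

-1.2330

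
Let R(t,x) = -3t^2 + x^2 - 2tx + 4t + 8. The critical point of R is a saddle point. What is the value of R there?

∂R/∂t = -6t - 2x + 4 = 0 and ∂R/∂x = -2t + 2x = 0, so (t, x) = (1/2, 1/2).
The Hessian has R_{tt} = -6, R_{xx} = 2, R_{tx} = -2, giving D = -16 < 0, so the point is a saddle point.
R(1/2, 1/2) = 9.

9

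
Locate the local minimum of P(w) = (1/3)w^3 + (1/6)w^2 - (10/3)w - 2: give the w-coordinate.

5/3

P'(w) = w^2 + (1/3)w - 10/3. Setting P'(w) = 0 gives w ∈ {-2, 5/3}.
Since P''(w) = 2w + 1/3, we get P''(-2) = -11/3 < 0 ⇒ local maximum; P''(5/3) = 11/3 > 0 ⇒ local minimum.
So the local minimum value is P(5/3) = -899/162.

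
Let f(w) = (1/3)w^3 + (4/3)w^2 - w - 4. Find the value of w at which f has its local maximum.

-3

f'(w) = w^2 + (8/3)w - 1. Setting f'(w) = 0 gives w ∈ {-3, 1/3}.
Second-derivative test with f''(w) = 2w + 8/3: f''(-3) = -10/3 < 0 ⇒ local maximum; f''(1/3) = 10/3 > 0 ⇒ local minimum.
Thus f has its local maximum at w = -3, with value 2.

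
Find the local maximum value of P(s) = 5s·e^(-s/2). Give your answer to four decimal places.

3.6788

P'(s) = 5·e^(-s/2) + (5s)·(-1/2)·e^(-s/2) = (-(5/2)s + 5)·e^(-s/2). Since e^(-s/2) > 0, the only critical point is s = 2.
P''(2) has the same sign as -5/2 < 0, so this is a local maximum.
P(2) = (10)·e^(-1) ≈ 3.6788.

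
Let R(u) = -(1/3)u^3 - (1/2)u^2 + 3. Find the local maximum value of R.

R'(u) = -u^2 - u. Setting R'(u) = 0 gives u ∈ {-1, 0}.
Second-derivative test with R''(u) = -2u - 1: R''(-1) = 1 > 0 ⇒ local minimum; R''(0) = -1 < 0 ⇒ local maximum.
So the local maximum value is R(0) = 3.

3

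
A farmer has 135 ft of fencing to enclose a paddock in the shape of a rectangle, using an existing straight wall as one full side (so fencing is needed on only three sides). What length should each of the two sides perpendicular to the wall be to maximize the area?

Let the sides perpendicular to the wall have length x and the parallel side y, so 2x + y = 135 and the area is A = xy = x(135 − 2x).
A'(x) = 135 − 4x = 0 gives x = 135/4, and A''(x) = −4 < 0 confirms a maximum.
Then y = 135 − 2·135/4 = 135/2 and A = 18225/8.

135/4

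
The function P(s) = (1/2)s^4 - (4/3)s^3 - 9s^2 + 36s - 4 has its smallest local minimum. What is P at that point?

Critical points: P'(s) = 2s^3 - 4s^2 - 18s + 36 vanishes at s = -3, 2, 3.
Second-derivative test with P''(s) = 6s^2 - 8s - 18: P''(-3) = 60 > 0 ⇒ local minimum; P''(2) = -10 < 0 ⇒ local maximum; P''(3) = 12 > 0 ⇒ local minimum.
So the smallest local minimum value is P(-3) = -233/2.

-233/2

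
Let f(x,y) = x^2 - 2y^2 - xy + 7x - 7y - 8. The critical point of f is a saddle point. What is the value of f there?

-170/9

∂f/∂x = 2x - y + 7 = 0 and ∂f/∂y = -x - 4y - 7 = 0, so (x, y) = (-35/9, -7/9).
The Hessian has f_{xx} = 2, f_{yy} = -4, f_{xy} = -1, giving D = -9 < 0, so the point is a saddle point.
f(-35/9, -7/9) = -170/9.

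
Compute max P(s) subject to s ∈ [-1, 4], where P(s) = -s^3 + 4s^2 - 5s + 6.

P'(s) = -3s^2 + 8s - 5, which vanishes at s = 1 and s = 5/3.
Candidates: P(-1) = 16; P(1) = 4; P(5/3) = 112/27; P(4) = -14.
So the maximum is P(-1) = 16.

16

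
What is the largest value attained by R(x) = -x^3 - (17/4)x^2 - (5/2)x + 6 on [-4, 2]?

R'(x) = -3x^2 - (17/2)x - 5/2, which vanishes at x = -5/2 and x = -1/3.
Candidates: R(-4) = 12; R(-5/2) = 21/16; R(-1/3) = 691/108; R(2) = -24.
Hence the absolute maximum is 12 at x = -4.

12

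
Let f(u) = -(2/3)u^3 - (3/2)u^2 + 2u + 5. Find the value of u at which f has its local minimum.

f'(u) = -2u^2 - 3u + 2 = 0 at u = -2, 1/2.
f''(u) = -4u - 3. f''(-2) = 5 > 0 ⇒ local minimum; f''(1/2) = -5 < 0 ⇒ local maximum.
Thus f has its local minimum at u = -2, with value 1/3.

-2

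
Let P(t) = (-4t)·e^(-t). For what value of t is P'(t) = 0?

P'(t) = (-4)·e^(-t) + (-4t)·(-1)·e^(-t) = (4t - 4)·e^(-t). Since e^(-t) > 0, the only critical point is t = 1.
P''(1) has the same sign as 4 > 0, so this is a local minimum.
P(1) = (-4)·e^(-1) ≈ -1.4715.

1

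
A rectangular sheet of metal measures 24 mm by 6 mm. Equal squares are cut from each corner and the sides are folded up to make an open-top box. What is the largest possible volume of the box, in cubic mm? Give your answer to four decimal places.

With cut size x, the volume is V(x) = x(24 − 2x)(6 − 2x) for 0 < x < 3.
V'(x) = 12x^2 − 120x + 144. Setting V'(x) = 0 gives x ≈ 1.3944 (the root in (0, 3)).
V''(x) = 24x − 120 is negative there, so this is the maximum; V ≈ 94.9773.

94.9773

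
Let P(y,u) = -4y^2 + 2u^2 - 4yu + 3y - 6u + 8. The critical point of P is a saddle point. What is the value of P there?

∂P/∂y = -8y - 4u + 3 = 0 and ∂P/∂u = -4y + 4u - 6 = 0, so (y, u) = (-1/4, 5/4).
The Hessian has P_{yy} = -8, P_{uu} = 4, P_{yu} = -4, giving D = -48 < 0, so the point is a saddle point.
P(-1/4, 5/4) = 31/8.

31/8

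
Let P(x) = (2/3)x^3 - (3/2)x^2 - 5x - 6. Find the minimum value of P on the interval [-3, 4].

-45/2

Differentiating, P'(x) = 2x^2 - 3x - 5; which vanishes at x = -1 and x = 5/2.
Compare values at every candidate in [-3, 4]: P(-3) = -45/2; P(-1) = -19/6; P(5/2) = -419/24; P(4) = -22/3.
Hence the absolute minimum is -45/2 at x = -3.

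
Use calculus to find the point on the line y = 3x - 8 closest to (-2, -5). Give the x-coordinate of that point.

7/10

Minimize D(x)^2 = (x + 2)^2 + (3x - 3)^2.
d/dx[D^2] = 2(x + 2) + 2·3·(3x - 3) = 0 ⇒ x = 7/10.
Then y = -59/10 and the distance is √(81/10) ≈ 2.8460.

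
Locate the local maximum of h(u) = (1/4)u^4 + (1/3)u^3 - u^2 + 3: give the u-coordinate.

Critical points: h'(u) = u^3 + u^2 - 2u vanishes at u = -2, 0, 1.
Second-derivative test with h''(u) = 3u^2 + 2u - 2: h''(-2) = 6 > 0 ⇒ local minimum; h''(0) = -2 < 0 ⇒ local maximum; h''(1) = 3 > 0 ⇒ local minimum.
Thus h has its local maximum at u = 0, with value 3.

0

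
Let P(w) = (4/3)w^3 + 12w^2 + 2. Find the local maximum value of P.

146

P'(w) = 4w^2 + 24w = 0 at w = -6, 0.
P''(w) = 8w + 24. P''(-6) = -24 < 0 ⇒ local maximum; P''(0) = 24 > 0 ⇒ local minimum.
Thus P has its local maximum at w = -6, with value 146.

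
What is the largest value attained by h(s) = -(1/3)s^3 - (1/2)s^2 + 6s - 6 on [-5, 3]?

The derivative is -s^2 - s + 6, which vanishes at s = -3 and s = 2.
Compare values at every candidate in [-5, 3]: h(-5) = -41/6, h(-3) = -39/2, h(2) = 4/3, h(3) = -3/2.
The maximum over the interval is 4/3, attained at s = 2.

4/3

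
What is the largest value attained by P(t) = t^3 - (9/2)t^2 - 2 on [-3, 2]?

The derivative is 3t^2 - 9t, whose only zero in [-3, 2] is t = 0.
Candidates: P(-3) = -139/2,  P(0) = -2,  P(2) = -12.
So the maximum is P(0) = -2.

-2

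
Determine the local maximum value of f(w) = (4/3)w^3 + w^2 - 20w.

425/12

f'(w) = 4w^2 + 2w - 20 = 0 at w = -5/2, 2.
Second-derivative test with f''(w) = 8w + 2: f''(-5/2) = -18 < 0 ⇒ local maximum; f''(2) = 18 > 0 ⇒ local minimum.
Thus f has its local maximum at w = -5/2, with value 425/12.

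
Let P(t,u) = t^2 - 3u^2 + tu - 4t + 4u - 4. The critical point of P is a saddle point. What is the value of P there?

-68/13

∂P/∂t = 2t + u - 4 = 0 and ∂P/∂u = t - 6u + 4 = 0, so (t, u) = (20/13, 12/13).
The Hessian has P_{tt} = 2, P_{uu} = -6, P_{tu} = 1, giving D = -13 < 0, so the point is a saddle point.
P(20/13, 12/13) = -68/13.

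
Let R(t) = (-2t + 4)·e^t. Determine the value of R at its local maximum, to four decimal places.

R'(t) = (-2)·e^t + (-2t + 4)·1·e^t = (-2t + 2)·e^t. Since e^t > 0, the only critical point is t = 1.
R''(1) has the same sign as -2 < 0, so this is a local maximum.
R(1) = (2)·e^(1) ≈ 5.4366.

5.4366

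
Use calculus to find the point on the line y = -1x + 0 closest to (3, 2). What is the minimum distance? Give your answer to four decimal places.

3.5355

Minimize D(x)^2 = (x - 3)^2 + (-x - 2)^2.
d/dx[D^2] = 2(x - 3) + 2·(-1)·(-x - 2) = 0 ⇒ x = 1/2.
Then y = -1/2 and the distance is √(25/2) ≈ 3.5355.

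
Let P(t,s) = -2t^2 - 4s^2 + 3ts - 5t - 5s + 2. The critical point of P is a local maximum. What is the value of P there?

271/23

∂P/∂t = -4t + 3s - 5 = 0 and ∂P/∂s = 3t - 8s - 5 = 0, so (t, s) = (-55/23, -35/23).
The Hessian has P_{tt} = -4, P_{ss} = -8, P_{ts} = 3, giving D = 23 > 0 with P_{tt} < 0, so the point is a local maximum.
P(-55/23, -35/23) = 271/23.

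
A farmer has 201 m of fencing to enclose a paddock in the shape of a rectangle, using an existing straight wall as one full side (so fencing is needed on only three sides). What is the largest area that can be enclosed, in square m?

Let the sides perpendicular to the wall have length x and the parallel side y, so 2x + y = 201 and the area is A = xy = x(201 − 2x).
A'(x) = 201 − 4x = 0 gives x = 201/4, and A''(x) = −4 < 0 confirms a maximum.
Then y = 201 − 2·201/4 = 201/2 and A = 40401/8.

40401/8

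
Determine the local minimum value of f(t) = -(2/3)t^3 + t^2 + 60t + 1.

-572/3

f'(t) = -2t^2 + 2t + 60. Setting f'(t) = 0 gives t ∈ {-5, 6}.
Second-derivative test with f''(t) = -4t + 2: f''(-5) = 22 > 0 ⇒ local minimum; f''(6) = -22 < 0 ⇒ local maximum.
Thus f has its local minimum at t = -5, with value -572/3.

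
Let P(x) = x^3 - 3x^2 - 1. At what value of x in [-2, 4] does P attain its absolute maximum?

4

Differentiating, P'(x) = 3x^2 - 6x; which vanishes at x = 0 and x = 2.
Evaluating at the critical points and endpoints: P(-2) = -21,  P(0) = -1,  P(2) = -5,  P(4) = 15.
Hence the absolute maximum is 15 at x = 4.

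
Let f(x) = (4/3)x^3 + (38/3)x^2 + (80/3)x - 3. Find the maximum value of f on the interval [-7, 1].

113/3

f'(x) = 4x^2 + (76/3)x + 80/3, which vanishes at x = -5 and x = -4/3.
Compare values at every candidate in [-7, 1]: f(-7) = -79/3,  f(-5) = 41/3,  f(-4/3) = -1555/81,  f(1) = 113/3.
So the maximum is f(1) = 113/3.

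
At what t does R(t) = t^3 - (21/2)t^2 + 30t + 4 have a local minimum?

Critical points: R'(t) = 3t^2 - 21t + 30 vanishes at t = 2, 5.
Second-derivative test with R''(t) = 6t - 21: R''(2) = -9 < 0 ⇒ local maximum; R''(5) = 9 > 0 ⇒ local minimum.
The local minimum is R(5) = 33/2.

5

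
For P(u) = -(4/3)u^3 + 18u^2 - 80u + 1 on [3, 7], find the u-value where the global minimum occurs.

7

P'(u) = -4u^2 + 36u - 80, which vanishes at u = 4 and u = 5.
Compare values at every candidate in [3, 7]: P(3) = -113; P(4) = -349/3; P(5) = -347/3; P(7) = -403/3.
Hence the absolute minimum is -403/3 at u = 7.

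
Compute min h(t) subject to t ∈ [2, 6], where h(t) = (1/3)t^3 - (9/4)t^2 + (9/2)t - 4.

Differentiating, h'(t) = t^2 - (9/2)t + 9/2; whose only zero in [2, 6] is t = 3.
Evaluating at the critical points and endpoints: h(2) = -4/3,  h(3) = -7/4,  h(6) = 14.
So the minimum is h(3) = -7/4.

-7/4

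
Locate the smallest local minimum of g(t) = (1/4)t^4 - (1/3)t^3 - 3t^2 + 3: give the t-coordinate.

3

Critical points: g'(t) = t^3 - t^2 - 6t vanishes at t = -2, 0, 3.
Second-derivative test with g''(t) = 3t^2 - 2t - 6: g''(-2) = 10 > 0 ⇒ local minimum; g''(0) = -6 < 0 ⇒ local maximum; g''(3) = 15 > 0 ⇒ local minimum.
The smallest local minimum is g(3) = -51/4.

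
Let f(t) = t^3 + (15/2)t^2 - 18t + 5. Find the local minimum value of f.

f'(t) = 3t^2 + 15t - 18. Setting f'(t) = 0 gives t ∈ {-6, 1}.
Since f''(t) = 6t + 15, we get f''(-6) = -21 < 0 ⇒ local maximum; f''(1) = 21 > 0 ⇒ local minimum.
So the local minimum value is f(1) = -9/2.

-9/2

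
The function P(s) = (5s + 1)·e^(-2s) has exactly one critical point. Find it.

3/10

Differentiating with the product rule gives P'(s) = (-10s + 3)·e^(-2s). Since e^(-2s) > 0, the only critical point is s = 3/10.
P''(3/10) has the same sign as -10 < 0, so this is a local maximum.
P(3/10) = (5/2)·e^(-3/5) ≈ 1.3720.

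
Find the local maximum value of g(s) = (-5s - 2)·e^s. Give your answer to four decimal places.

By the product rule, g'(s) = (-5s - 7)·e^s. Since e^s > 0, the only critical point is s = -7/5.
g''(-7/5) has the same sign as -5 < 0, so this is a local maximum.
g(-7/5) = (5)·e^(-7/5) ≈ 1.2330.

1.2330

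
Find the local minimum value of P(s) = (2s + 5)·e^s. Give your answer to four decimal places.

-0.0604

P'(s) = 2·e^s + (2s + 5)·1·e^s = (2s + 7)·e^s. Since e^s > 0, the only critical point is s = -7/2.
P''(-7/2) has the same sign as 2 > 0, so this is a local minimum.
P(-7/2) = (-2)·e^(-7/2) ≈ -0.0604.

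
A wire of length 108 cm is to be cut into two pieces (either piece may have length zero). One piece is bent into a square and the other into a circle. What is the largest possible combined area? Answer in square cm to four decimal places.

Let x be the length used for the square. Square side x/4; circle radius (108−x)/(2π).
A(x) = (x/4)² + π·((108−x)/(2π))² = x²/16 + (108−x)²/(4π) for 0 ≤ x ≤ 108. A'(x) = x/8 − (108−x)/(2π) = 0 gives x = 4·108/(π+4) ≈ 60.4907.
A'' > 0, so the interior critical point is a minimum; the maximum is at an endpoint. A(0) = 928.1916 and A(108) = 729.0000, so the largest area is 928.1916.

928.1916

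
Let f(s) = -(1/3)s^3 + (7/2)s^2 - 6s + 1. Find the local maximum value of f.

f'(s) = -s^2 + 7s - 6 = 0 at s = 1, 6.
Second-derivative test with f''(s) = -2s + 7: f''(1) = 5 > 0 ⇒ local minimum; f''(6) = -5 < 0 ⇒ local maximum.
Thus f has its local maximum at s = 6, with value 19.

19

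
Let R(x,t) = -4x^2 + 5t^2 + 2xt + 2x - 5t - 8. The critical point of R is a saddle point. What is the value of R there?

∂R/∂x = -8x + 2t + 2 = 0 and ∂R/∂t = 2x + 10t - 5 = 0, so (x, t) = (5/14, 3/7).
The Hessian has R_{xx} = -8, R_{tt} = 10, R_{xt} = 2, giving D = -84 < 0, so the point is a saddle point.
R(5/14, 3/7) = -61/7.

-61/7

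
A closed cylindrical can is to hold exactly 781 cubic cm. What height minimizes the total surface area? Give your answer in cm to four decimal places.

9.9813

With radius r and height h, πr²h = 781 so h = 781/(πr²), and S(r) = 2πr² + 2πrh = 2πr² + 2·781/r.
S'(r) = 4πr − 2·781/r² = 0 ⇒ r³ = 781/(2π), so r ≈ 4.9906 and h = 2r ≈ 9.9813.
S''(r) = 4π + 4·781/r³ > 0, so this is the minimum; S ≈ 469.4780.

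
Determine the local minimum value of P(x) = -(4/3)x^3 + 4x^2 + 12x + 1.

-17/3

P'(x) = -4x^2 + 8x + 12 = 0 at x = -1, 3.
Second-derivative test with P''(x) = -8x + 8: P''(-1) = 16 > 0 ⇒ local minimum; P''(3) = -16 < 0 ⇒ local maximum.
Thus P has its local minimum at x = -1, with value -17/3.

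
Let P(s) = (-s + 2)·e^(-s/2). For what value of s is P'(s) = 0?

4

By the product rule, P'(s) = ((1/2)s - 2)·e^(-s/2). Since e^(-s/2) > 0, the only critical point is s = 4.
P''(4) has the same sign as 1/2 > 0, so this is a local minimum.
P(4) = (-2)·e^(-2) ≈ -0.2707.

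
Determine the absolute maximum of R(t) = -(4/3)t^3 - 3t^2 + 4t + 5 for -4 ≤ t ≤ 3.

79/3

R'(t) = -4t^2 - 6t + 4, which vanishes at t = -2 and t = 1/2.
Compare values at every candidate in [-4, 3]: R(-4) = 79/3, R(-2) = -13/3, R(1/2) = 73/12, R(3) = -46.
Hence the absolute maximum is 79/3 at t = -4.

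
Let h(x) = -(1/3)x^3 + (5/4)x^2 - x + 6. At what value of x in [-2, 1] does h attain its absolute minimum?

h'(x) = -x^2 + (5/2)x - 1, whose only zero in [-2, 1] is x = 1/2.
Compare values at every candidate in [-2, 1]: h(-2) = 47/3; h(1/2) = 277/48; h(1) = 71/12.
Hence the absolute minimum is 277/48 at x = 1/2.

1/2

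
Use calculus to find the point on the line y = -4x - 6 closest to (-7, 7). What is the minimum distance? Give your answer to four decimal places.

Minimize D(x)^2 = (x + 7)^2 + (-4x - 13)^2.
d/dx[D^2] = 2(x + 7) + 2·(-4)·(-4x - 13) = 0 ⇒ x = -59/17.
Then y = 134/17 and the distance is √(225/17) ≈ 3.6380.

3.6380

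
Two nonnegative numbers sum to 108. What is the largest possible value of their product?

With x + y = 108, the product is P(x) = x(108 − x).
P'(x) = 108 − 2x = 0 gives x = 54; P'' = −2 < 0, so this is the maximum.
P = 54·54 = 2916.

2916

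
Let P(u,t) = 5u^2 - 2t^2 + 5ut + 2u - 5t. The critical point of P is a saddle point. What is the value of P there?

167/65

∂P/∂u = 10u + 5t + 2 = 0 and ∂P/∂t = 5u - 4t - 5 = 0, so (u, t) = (17/65, -12/13).
The Hessian has P_{uu} = 10, P_{tt} = -4, P_{ut} = 5, giving D = -65 < 0, so the point is a saddle point.
P(17/65, -12/13) = 167/65.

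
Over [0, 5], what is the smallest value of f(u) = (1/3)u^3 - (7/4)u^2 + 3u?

0

Differentiating, f'(u) = u^2 - (7/2)u + 3; which vanishes at u = 3/2 and u = 2.
Evaluating at the critical points and endpoints: f(0) = 0; f(3/2) = 27/16; f(2) = 5/3; f(5) = 155/12.
Hence the absolute minimum is 0 at u = 0.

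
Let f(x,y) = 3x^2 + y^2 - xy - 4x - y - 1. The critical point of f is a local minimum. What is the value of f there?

-34/11

∂f/∂x = 6x - y - 4 = 0 and ∂f/∂y = -x + 2y - 1 = 0, so (x, y) = (9/11, 10/11).
The Hessian has f_{xx} = 6, f_{yy} = 2, f_{xy} = -1, giving D = 11 > 0 with f_{xx} > 0, so the point is a local minimum.
f(9/11, 10/11) = -34/11.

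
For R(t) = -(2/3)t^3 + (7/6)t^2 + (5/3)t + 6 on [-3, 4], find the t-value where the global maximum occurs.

-3

Differentiating, R'(t) = -2t^2 + (7/3)t + 5/3; which vanishes at t = -1/2 and t = 5/3.
Evaluating at the critical points and endpoints: R(-3) = 59/2; R(-1/2) = 133/24; R(5/3) = 1447/162; R(4) = -34/3.
Hence the absolute maximum is 59/2 at t = -3.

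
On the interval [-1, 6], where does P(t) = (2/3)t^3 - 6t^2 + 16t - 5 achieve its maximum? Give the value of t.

6

P'(t) = 2t^2 - 12t + 16, which vanishes at t = 2 and t = 4.
Compare values at every candidate in [-1, 6]: P(-1) = -83/3,  P(2) = 25/3,  P(4) = 17/3,  P(6) = 19.
So the maximum is P(6) = 19.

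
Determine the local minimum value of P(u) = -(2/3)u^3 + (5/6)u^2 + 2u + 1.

19/81

P'(u) = -2u^2 + (5/3)u + 2 = 0 at u = -2/3, 3/2.
Since P''(u) = -4u + 5/3, we get P''(-2/3) = 13/3 > 0 ⇒ local minimum; P''(3/2) = -13/3 < 0 ⇒ local maximum.
The local minimum is P(-2/3) = 19/81.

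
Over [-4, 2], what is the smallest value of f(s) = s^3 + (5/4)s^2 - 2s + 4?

-32

The derivative is 3s^2 + (5/2)s - 2, which vanishes at s = -4/3 and s = 1/2.
Compare values at every candidate in [-4, 2]: f(-4) = -32; f(-4/3) = 176/27; f(1/2) = 55/16; f(2) = 13.
Hence the absolute minimum is -32 at s = -4.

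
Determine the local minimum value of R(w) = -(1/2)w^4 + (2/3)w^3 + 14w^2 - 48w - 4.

-140/3

R'(w) = -2w^3 + 2w^2 + 28w - 48 = 0 at w = -4, 2, 3.
Since R''(w) = -6w^2 + 4w + 28, we get R''(-4) = -84 < 0 ⇒ local maximum; R''(2) = 12 > 0 ⇒ local minimum; R''(3) = -14 < 0 ⇒ local maximum.
So the local minimum value is R(2) = -140/3.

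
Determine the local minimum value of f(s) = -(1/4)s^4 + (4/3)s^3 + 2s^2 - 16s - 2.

-58/3

Critical points: f'(s) = -s^3 + 4s^2 + 4s - 16 vanishes at s = -2, 2, 4.
f''(s) = -3s^2 + 8s + 4. f''(-2) = -24 < 0 ⇒ local maximum; f''(2) = 8 > 0 ⇒ local minimum; f''(4) = -12 < 0 ⇒ local maximum.
So the local minimum value is f(2) = -58/3.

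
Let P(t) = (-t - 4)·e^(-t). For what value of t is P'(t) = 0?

P'(t) = (-1)·e^(-t) + (-t - 4)·(-1)·e^(-t) = (t + 3)·e^(-t). Since e^(-t) > 0, the only critical point is t = -3.
P''(-3) has the same sign as 1 > 0, so this is a local minimum.
P(-3) = (-1)·e^(3) ≈ -20.0855.

-3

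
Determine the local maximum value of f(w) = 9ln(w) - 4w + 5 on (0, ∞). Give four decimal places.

f'(w) = 9/w − 4 = 0 gives w = 9/4.
f''(w) = -9/w², which is negative for w > 0, so this is a local maximum.
f(9/4) = 9·ln(9/4) - 9 + 5 ≈ 3.2984.

3.2984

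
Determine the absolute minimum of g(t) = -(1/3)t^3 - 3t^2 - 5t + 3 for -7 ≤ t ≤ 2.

-65/3

Differentiating, g'(t) = -t^2 - 6t - 5; which vanishes at t = -5 and t = -1.
Candidates: g(-7) = 16/3; g(-5) = -16/3; g(-1) = 16/3; g(2) = -65/3.
So the minimum is g(2) = -65/3.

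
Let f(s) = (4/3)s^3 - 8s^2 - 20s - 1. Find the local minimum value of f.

Critical points: f'(s) = 4s^2 - 16s - 20 vanishes at s = -1, 5.
Second-derivative test with f''(s) = 8s - 16: f''(-1) = -24 < 0 ⇒ local maximum; f''(5) = 24 > 0 ⇒ local minimum.
The local minimum is f(5) = -403/3.

-403/3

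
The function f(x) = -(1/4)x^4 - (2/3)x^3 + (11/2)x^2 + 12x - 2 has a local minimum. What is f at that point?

Critical points: f'(x) = -x^3 - 2x^2 + 11x + 12 vanishes at x = -4, -1, 3.
f''(x) = -3x^2 - 4x + 11. f''(-4) = -21 < 0 ⇒ local maximum; f''(-1) = 12 > 0 ⇒ local minimum; f''(3) = -28 < 0 ⇒ local maximum.
The local minimum is f(-1) = -97/12.

-97/12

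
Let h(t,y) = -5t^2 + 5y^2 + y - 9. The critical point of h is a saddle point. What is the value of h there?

-181/20

∂h/∂t = -10t = 0 and ∂h/∂y = 10y + 1 = 0, so (t, y) = (0, -1/10).
The Hessian has h_{tt} = -10, h_{yy} = 10, h_{ty} = 0, giving D = -100 < 0, so the point is a saddle point.
h(0, -1/10) = -181/20.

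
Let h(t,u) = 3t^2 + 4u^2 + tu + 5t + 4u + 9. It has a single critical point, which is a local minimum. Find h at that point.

295/47

∂h/∂t = 6t + u + 5 = 0 and ∂h/∂u = t + 8u + 4 = 0, so (t, u) = (-36/47, -19/47).
The Hessian has h_{tt} = 6, h_{uu} = 8, h_{tu} = 1, giving D = 47 > 0 with h_{tt} > 0, so the point is a local minimum.
h(-36/47, -19/47) = 295/47.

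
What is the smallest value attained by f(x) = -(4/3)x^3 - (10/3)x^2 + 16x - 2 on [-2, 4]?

Differentiating, f'(x) = -4x^2 - (20/3)x + 16; whose only zero in [-2, 4] is x = 4/3.
Candidates: f(-2) = -110/3; f(4/3) = 830/81; f(4) = -230/3.
The minimum over the interval is -230/3, attained at x = 4.

-230/3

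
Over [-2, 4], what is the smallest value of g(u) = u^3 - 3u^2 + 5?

-15

Differentiating, g'(u) = 3u^2 - 6u; which vanishes at u = 0 and u = 2.
Evaluating at the critical points and endpoints: g(-2) = -15,  g(0) = 5,  g(2) = 1,  g(4) = 21.
Hence the absolute minimum is -15 at u = -2.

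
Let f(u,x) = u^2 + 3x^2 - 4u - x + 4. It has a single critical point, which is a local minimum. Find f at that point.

-1/12

∂f/∂u = 2u - 4 = 0 and ∂f/∂x = 6x - 1 = 0, so (u, x) = (2, 1/6).
The Hessian has f_{uu} = 2, f_{xx} = 6, f_{ux} = 0, giving D = 12 > 0 with f_{uu} > 0, so the point is a local minimum.
f(2, 1/6) = -1/12.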